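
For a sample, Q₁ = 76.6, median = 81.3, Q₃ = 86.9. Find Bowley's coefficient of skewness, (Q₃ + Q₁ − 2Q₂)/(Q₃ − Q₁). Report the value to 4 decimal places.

0.0874

numerator: Q₃ + Q₁ − 2Q₂ = 86.9 + 76.6 − 2×81.3 = 0.9000
denominator: Q₃ − Q₁ = 86.9 − 76.6 = 10.3000
Bowley skewness = 0.9000 / 10.3000 ≈ 0.0874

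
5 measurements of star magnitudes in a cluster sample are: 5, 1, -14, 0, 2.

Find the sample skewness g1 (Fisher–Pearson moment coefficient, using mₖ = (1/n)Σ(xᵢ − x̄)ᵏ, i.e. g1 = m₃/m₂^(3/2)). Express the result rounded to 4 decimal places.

-1.2531

x̄ = (5 + 1 - 14 + 0 + 2) / 5 = -1.2000
deviations (xᵢ − x̄): 6.2000, 2.2000, -12.8000, 1.2000, 3.2000
Σ(xᵢ − x̄)² = 218.8000 ⇒ m₂ = 218.8000/5 = 43.76000
Σ(xᵢ − x̄)³ = -1813.6800 ⇒ m₃ = -1813.6800/5 = -362.73600
m₂^(3/2) = 43.76000^(1.5) = 289.47827
g1 = m₃ / m₂^(3/2) = -362.73600 / 289.47827 ≈ -1.2531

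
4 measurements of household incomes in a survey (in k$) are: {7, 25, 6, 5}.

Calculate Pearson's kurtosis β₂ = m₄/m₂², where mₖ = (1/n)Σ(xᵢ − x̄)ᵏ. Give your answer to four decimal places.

2.3139

x̄ = 10.7500
Σ(xᵢ − x̄)² = 272.7500 ⇒ m₂ = 68.18750
Σ(xᵢ − x̄)⁴ = 43034.3281 ⇒ m₄ = 10758.58203
m₂² = 4649.53516
β₂ = m₄/m₂² = 10758.58203 / 4649.53516 ≈ 2.3139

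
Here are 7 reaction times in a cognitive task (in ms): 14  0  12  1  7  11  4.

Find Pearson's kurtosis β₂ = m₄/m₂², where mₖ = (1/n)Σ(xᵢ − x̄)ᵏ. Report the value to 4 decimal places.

1.4597

x̄ = 7.0000
Σ(xᵢ − x̄)² = 184.0000 ⇒ m₂ = 26.28571
Σ(xᵢ − x̄)⁴ = 7060.0000 ⇒ m₄ = 1008.57143
m₂² = 690.93878
β₂ = m₄/m₂² = 1008.57143 / 690.93878 ≈ 1.4597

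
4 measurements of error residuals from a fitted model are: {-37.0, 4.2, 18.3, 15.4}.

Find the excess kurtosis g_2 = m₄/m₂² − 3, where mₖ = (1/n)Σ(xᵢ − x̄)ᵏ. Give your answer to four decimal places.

x̄ = 0.2250
Σ(xᵢ − x̄)² = 1958.4875 ⇒ m₂ = 489.62188
Σ(xᵢ − x̄)⁴ = 2080181.6135 ⇒ m₄ = 520045.40338
m₂² = 239729.58048
g_2 = m₄/m₂² − 3 = 2.16930 − 3 ≈ -0.8307

-0.8307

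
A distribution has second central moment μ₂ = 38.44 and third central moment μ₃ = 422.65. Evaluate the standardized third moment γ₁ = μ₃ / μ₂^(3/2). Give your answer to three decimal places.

σ = √μ₂ = √38.44 = 6.20000
σ³ = μ₂^(3/2) = 238.32800
γ₁ = μ₃/σ³ = 422.65 / 238.32800 ≈ 1.773

1.773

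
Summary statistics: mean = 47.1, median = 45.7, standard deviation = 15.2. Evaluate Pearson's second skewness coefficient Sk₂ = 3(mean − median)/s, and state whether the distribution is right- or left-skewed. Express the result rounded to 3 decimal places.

0.276, right-skewed

Sk₂ = 3(47.1 − 45.7) / 15.2 = 3 × 1.4000 / 15.2
    = 4.2000 / 15.2 ≈ 0.276
Sk₂ > 0 ⇒ mean > median ⇒ right-skewed (positive skew).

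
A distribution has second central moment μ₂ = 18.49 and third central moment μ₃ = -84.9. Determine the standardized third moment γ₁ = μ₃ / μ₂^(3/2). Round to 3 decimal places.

σ = √μ₂ = √18.49 = 4.30000
σ³ = μ₂^(3/2) = 79.50700
γ₁ = μ₃/σ³ = -84.9 / 79.50700 ≈ -1.068

-1.068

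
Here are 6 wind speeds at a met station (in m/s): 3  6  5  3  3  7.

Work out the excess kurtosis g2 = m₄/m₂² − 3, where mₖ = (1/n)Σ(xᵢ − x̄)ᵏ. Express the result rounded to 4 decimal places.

x̄ = 4.5000
Σ(xᵢ − x̄)² = 15.5000 ⇒ m₂ = 2.58333
Σ(xᵢ − x̄)⁴ = 59.3750 ⇒ m₄ = 9.89583
m₂² = 6.67361
g2 = m₄/m₂² − 3 = 1.48283 − 3 ≈ -1.5172

-1.5172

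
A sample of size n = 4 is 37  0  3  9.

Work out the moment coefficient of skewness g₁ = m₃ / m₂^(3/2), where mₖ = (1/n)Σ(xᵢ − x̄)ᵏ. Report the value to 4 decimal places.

x̄ = (37 + 0 + 3 + 9) / 4 = 12.2500
deviations (xᵢ − x̄): 24.7500, -12.2500, -9.2500, -3.2500
Σ(xᵢ − x̄)² = 858.7500 ⇒ m₂ = 858.7500/4 = 214.68750
Σ(xᵢ − x̄)³ = 12496.8750 ⇒ m₃ = 12496.8750/4 = 3124.21875
m₂^(3/2) = 214.68750^(1.5) = 3145.64811
g₁ = m₃ / m₂^(3/2) = 3124.21875 / 3145.64811 ≈ 0.9932

0.9932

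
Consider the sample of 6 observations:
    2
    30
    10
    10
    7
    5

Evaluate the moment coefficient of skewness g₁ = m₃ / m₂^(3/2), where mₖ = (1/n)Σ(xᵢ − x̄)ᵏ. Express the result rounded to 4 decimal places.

1.4095

x̄ = (2 + 30 + 10 + 10 + 7 + 5) / 6 = 10.6667
deviations (xᵢ − x̄): -8.6667, 19.3333, -0.6667, -0.6667, -3.6667, -5.6667
Σ(xᵢ − x̄)² = 495.3333 ⇒ m₂ = 495.3333/6 = 82.55556
Σ(xᵢ − x̄)³ = 6343.5556 ⇒ m₃ = 6343.5556/6 = 1057.25926
m₂^(3/2) = 82.55556^(1.5) = 750.10050
g₁ = m₃ / m₂^(3/2) = 1057.25926 / 750.10050 ≈ 1.4095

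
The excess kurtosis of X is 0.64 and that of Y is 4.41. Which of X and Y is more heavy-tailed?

Y

Higher excess kurtosis ⇒ heavier tails relative to the normal distribution.
0.64 vs 4.41: the larger is 4.41, so Y has heavier tails.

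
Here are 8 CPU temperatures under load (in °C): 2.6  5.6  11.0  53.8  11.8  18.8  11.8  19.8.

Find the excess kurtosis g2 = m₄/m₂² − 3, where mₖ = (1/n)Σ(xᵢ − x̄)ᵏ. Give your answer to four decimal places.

1.7667

x̄ = 16.9000
Σ(xᵢ − x̄)² = 1792.6400 ⇒ m₂ = 224.08000
Σ(xᵢ − x̄)⁴ = 1914751.2248 ⇒ m₄ = 239343.90310
m₂² = 50211.84640
g2 = m₄/m₂² − 3 = 4.76668 − 3 ≈ 1.7667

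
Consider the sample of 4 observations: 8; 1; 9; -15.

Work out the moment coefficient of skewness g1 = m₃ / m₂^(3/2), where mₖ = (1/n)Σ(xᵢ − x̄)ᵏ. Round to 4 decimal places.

-0.8373

x̄ = (8 + 1 + 9 - 15) / 4 = 0.7500
deviations (xᵢ − x̄): 7.2500, 0.2500, 8.2500, -15.7500
Σ(xᵢ − x̄)² = 368.7500 ⇒ m₂ = 368.7500/4 = 92.18750
Σ(xᵢ − x̄)³ = -2964.3750 ⇒ m₃ = -2964.3750/4 = -741.09375
m₂^(3/2) = 92.18750^(1.5) = 885.13203
g1 = m₃ / m₂^(3/2) = -741.09375 / 885.13203 ≈ -0.8373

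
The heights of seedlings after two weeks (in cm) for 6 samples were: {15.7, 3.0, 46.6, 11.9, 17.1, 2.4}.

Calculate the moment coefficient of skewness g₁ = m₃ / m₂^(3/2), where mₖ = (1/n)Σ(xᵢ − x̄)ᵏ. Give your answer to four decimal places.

x̄ = (15.7 + 3.0 + 46.6 + 11.9 + 17.1 + 2.4) / 6 = 16.1167
deviations (xᵢ − x̄): -0.4167, -13.1167, 30.4833, -4.2167, 0.9833, -13.7167
Σ(xᵢ − x̄)² = 1308.3483 ⇒ m₂ = 1308.3483/6 = 218.05806
Σ(xᵢ − x̄)³ = 23414.6116 ⇒ m₃ = 23414.6116/6 = 3902.43526
m₂^(3/2) = 218.05806^(1.5) = 3220.01728
g₁ = m₃ / m₂^(3/2) = 3902.43526 / 3220.01728 ≈ 1.2119

1.2119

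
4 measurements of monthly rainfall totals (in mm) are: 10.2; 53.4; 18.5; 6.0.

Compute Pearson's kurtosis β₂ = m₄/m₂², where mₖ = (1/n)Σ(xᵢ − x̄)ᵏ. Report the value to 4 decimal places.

x̄ = 22.0250
Σ(xᵢ − x̄)² = 1393.4475 ⇒ m₂ = 348.36188
Σ(xᵢ − x̄)⁴ = 1054678.4634 ⇒ m₄ = 263669.61586
m₂² = 121355.99595
β₂ = m₄/m₂² = 263669.61586 / 121355.99595 ≈ 2.1727

2.1727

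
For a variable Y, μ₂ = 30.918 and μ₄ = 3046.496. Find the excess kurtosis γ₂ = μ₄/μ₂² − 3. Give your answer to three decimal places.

0.187

μ₂² = 30.918² = 955.92272
μ₄/μ₂² = 3046.496 / 955.92272 = 3.18697
γ₂ = 3.18697 − 3 ≈ 0.187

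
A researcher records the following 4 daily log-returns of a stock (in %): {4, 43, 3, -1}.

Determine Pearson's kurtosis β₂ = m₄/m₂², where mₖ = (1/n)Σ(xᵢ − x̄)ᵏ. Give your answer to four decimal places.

2.3061

x̄ = 12.2500
Σ(xᵢ − x̄)² = 1274.7500 ⇒ m₂ = 318.68750
Σ(xᵢ − x̄)⁴ = 936864.0781 ⇒ m₄ = 234216.01953
m₂² = 101561.72266
β₂ = m₄/m₂² = 234216.01953 / 101561.72266 ≈ 2.3061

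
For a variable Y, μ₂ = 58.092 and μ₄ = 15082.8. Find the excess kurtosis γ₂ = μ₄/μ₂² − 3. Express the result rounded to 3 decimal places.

μ₂² = 58.092² = 3374.68046
μ₄/μ₂² = 15082.8 / 3374.68046 = 4.46940
γ₂ = 4.46940 − 3 ≈ 1.469

1.469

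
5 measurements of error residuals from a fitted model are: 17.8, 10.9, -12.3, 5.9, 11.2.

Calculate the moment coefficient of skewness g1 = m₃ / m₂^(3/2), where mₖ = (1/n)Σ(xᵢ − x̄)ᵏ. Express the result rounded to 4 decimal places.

x̄ = (17.8 + 10.9 - 12.3 + 5.9 + 11.2) / 5 = 6.7000
deviations (xᵢ − x̄): 11.1000, 4.2000, -19.0000, -0.8000, 4.5000
Σ(xᵢ − x̄)² = 522.7400 ⇒ m₂ = 522.7400/5 = 104.54800
Σ(xᵢ − x̄)³ = -5326.6680 ⇒ m₃ = -5326.6680/5 = -1065.33360
m₂^(3/2) = 104.54800^(1.5) = 1068.98988
g1 = m₃ / m₂^(3/2) = -1065.33360 / 1068.98988 ≈ -0.9966

-0.9966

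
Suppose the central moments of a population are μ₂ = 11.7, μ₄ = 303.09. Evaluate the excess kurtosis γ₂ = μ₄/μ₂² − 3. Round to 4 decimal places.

-0.7859

μ₂² = 11.7² = 136.89000
μ₄/μ₂² = 303.09 / 136.89000 = 2.21411
γ₂ = 2.21411 − 3 ≈ -0.7859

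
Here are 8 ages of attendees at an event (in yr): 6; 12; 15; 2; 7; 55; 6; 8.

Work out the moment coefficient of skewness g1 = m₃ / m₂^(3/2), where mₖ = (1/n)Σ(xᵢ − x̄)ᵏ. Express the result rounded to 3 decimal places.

2.033

x̄ = (6 + 12 + 15 + 2 + 7 + 55 + 6 + 8) / 8 = 13.8750
deviations (xᵢ − x̄): -7.8750, -1.8750, 1.1250, -11.8750, -6.8750, 41.1250, -7.8750, -5.8750
Σ(xᵢ − x̄)² = 2042.8750 ⇒ m₂ = 2042.8750/8 = 255.35938
Σ(xᵢ − x̄)³ = 66369.0938 ⇒ m₃ = 66369.0938/8 = 8296.13672
m₂^(3/2) = 255.35938^(1.5) = 4080.63462
g1 = m₃ / m₂^(3/2) = 8296.13672 / 4080.63462 ≈ 2.033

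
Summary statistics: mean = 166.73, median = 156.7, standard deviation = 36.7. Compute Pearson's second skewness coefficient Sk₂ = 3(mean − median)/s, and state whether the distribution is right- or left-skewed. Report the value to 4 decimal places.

Sk₂ = 3(166.73 − 156.7) / 36.7 = 3 × 10.0300 / 36.7
    = 30.0900 / 36.7 ≈ 0.8199
Sk₂ > 0 ⇒ mean > median ⇒ right-skewed (positive skew).

0.8199, right-skewed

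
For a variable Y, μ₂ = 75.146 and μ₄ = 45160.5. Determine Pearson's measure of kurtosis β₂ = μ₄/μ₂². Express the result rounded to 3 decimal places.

7.997

μ₂² = 75.146² = 5646.92132
μ₄/μ₂² = 45160.5 / 5646.92132 = 7.99737
β₂ ≈ 7.997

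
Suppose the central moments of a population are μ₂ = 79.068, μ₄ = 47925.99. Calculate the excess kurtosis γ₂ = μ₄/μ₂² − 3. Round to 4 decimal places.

4.6660

μ₂² = 79.068² = 6251.74862
μ₄/μ₂² = 47925.99 / 6251.74862 = 7.66601
γ₂ = 7.66601 − 3 ≈ 4.6660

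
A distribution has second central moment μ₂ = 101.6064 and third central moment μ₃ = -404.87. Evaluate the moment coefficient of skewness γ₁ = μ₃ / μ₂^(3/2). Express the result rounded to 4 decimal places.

σ = √μ₂ = √101.6064 = 10.08000
σ³ = μ₂^(3/2) = 1024.19251
γ₁ = μ₃/σ³ = -404.87 / 1024.19251 ≈ -0.3953

-0.3953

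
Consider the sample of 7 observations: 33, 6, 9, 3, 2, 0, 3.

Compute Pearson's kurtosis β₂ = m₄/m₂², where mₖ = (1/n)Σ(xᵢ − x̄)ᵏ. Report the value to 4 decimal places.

x̄ = 8.0000
Σ(xᵢ − x̄)² = 780.0000 ⇒ m₂ = 111.42857
Σ(xᵢ − x̄)⁴ = 397284.0000 ⇒ m₄ = 56754.85714
m₂² = 12416.32653
β₂ = m₄/m₂² = 56754.85714 / 12416.32653 ≈ 4.5710

4.5710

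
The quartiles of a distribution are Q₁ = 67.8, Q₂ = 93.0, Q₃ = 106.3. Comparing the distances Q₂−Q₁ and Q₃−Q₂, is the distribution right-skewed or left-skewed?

left-skewed

Q₂ − Q₁ = 25.2;  Q₃ − Q₂ = 13.3
Q₂ − Q₁ > Q₃ − Q₂ ⇒ the lower half is more spread out ⇒ left-skewed.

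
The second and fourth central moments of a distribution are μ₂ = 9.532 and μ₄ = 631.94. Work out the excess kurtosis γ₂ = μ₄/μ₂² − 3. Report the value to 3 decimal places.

μ₂² = 9.532² = 90.85902
μ₄/μ₂² = 631.94 / 90.85902 = 6.95517
γ₂ = 6.95517 − 3 ≈ 3.955

3.955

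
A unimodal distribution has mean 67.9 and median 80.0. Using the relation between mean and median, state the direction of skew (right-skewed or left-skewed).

mean − median = 67.9 − 80.0 = -12.1
mean < median ⇒ the longer tail is on the left ⇒ left-skewed (negatively skewed).

left-skewed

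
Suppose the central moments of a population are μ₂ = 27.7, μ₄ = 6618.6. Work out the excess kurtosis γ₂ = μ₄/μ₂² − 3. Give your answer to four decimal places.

5.6259

μ₂² = 27.7² = 767.29000
μ₄/μ₂² = 6618.6 / 767.29000 = 8.62594
γ₂ = 8.62594 − 3 ≈ 5.6259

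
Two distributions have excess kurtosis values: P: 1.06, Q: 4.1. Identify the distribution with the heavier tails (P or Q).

Higher excess kurtosis ⇒ heavier tails relative to the normal distribution.
1.06 vs 4.1: the larger is 4.1, so Q has heavier tails.

Q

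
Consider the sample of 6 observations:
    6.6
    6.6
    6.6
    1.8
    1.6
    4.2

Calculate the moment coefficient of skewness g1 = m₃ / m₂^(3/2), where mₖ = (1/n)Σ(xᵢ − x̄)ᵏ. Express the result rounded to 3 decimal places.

-0.347

x̄ = (6.6 + 6.6 + 6.6 + 1.8 + 1.6 + 4.2) / 6 = 4.5667
deviations (xᵢ − x̄): 2.0333, 2.0333, 2.0333, -2.7667, -2.9667, -0.3667
Σ(xᵢ − x̄)² = 28.9933 ⇒ m₂ = 28.9933/6 = 4.83222
Σ(xᵢ − x̄)³ = -22.1164 ⇒ m₃ = -22.1164/6 = -3.68607
m₂^(3/2) = 4.83222^(1.5) = 10.62234
g1 = m₃ / m₂^(3/2) = -3.68607 / 10.62234 ≈ -0.347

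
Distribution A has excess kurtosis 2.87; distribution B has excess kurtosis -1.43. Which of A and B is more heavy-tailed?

A

Higher excess kurtosis ⇒ heavier tails relative to the normal distribution.
2.87 vs -1.43: the larger is 2.87, so A has heavier tails. (A is leptokurtic — heavier-than-normal tails; the other is platykurtic.)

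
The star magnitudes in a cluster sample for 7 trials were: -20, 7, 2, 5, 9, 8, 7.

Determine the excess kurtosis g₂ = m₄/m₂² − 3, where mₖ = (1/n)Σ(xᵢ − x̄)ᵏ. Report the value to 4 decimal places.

1.7011

x̄ = 2.5714
Σ(xᵢ − x̄)² = 625.7143 ⇒ m₂ = 89.38776
Σ(xᵢ − x̄)⁴ = 262939.5569 ⇒ m₄ = 37562.79384
m₂² = 7990.17076
g₂ = m₄/m₂² − 3 = 4.70113 − 3 ≈ 1.7011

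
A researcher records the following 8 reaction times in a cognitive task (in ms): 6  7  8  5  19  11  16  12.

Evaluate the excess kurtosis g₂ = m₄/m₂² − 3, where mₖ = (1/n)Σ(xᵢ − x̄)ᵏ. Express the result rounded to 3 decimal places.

x̄ = 10.5000
Σ(xᵢ − x̄)² = 174.0000 ⇒ m₂ = 21.75000
Σ(xᵢ − x̄)⁴ = 7654.5000 ⇒ m₄ = 956.81250
m₂² = 473.06250
g₂ = m₄/m₂² − 3 = 2.02259 − 3 ≈ -0.977

-0.977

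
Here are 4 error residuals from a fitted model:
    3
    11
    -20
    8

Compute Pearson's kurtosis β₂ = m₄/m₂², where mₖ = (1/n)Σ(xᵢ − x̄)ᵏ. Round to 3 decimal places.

2.184

x̄ = 0.5000
Σ(xᵢ − x̄)² = 593.0000 ⇒ m₂ = 148.25000
Σ(xᵢ − x̄)⁴ = 191968.2500 ⇒ m₄ = 47992.06250
m₂² = 21978.06250
β₂ = m₄/m₂² = 47992.06250 / 21978.06250 ≈ 2.184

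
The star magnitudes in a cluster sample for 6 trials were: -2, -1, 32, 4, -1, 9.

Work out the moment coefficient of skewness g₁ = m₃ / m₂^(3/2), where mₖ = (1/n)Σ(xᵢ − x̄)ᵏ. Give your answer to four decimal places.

1.4191

x̄ = (-2 - 1 + 32 + 4 - 1 + 9) / 6 = 6.8333
deviations (xᵢ − x̄): -8.8333, -7.8333, 25.1667, -2.8333, -7.8333, 2.1667
Σ(xᵢ − x̄)² = 846.8333 ⇒ m₂ = 846.8333/6 = 141.13889
Σ(xᵢ − x̄)³ = 14276.4444 ⇒ m₃ = 14276.4444/6 = 2379.40741
m₂^(3/2) = 141.13889^(1.5) = 1676.75666
g₁ = m₃ / m₂^(3/2) = 2379.40741 / 1676.75666 ≈ 1.4191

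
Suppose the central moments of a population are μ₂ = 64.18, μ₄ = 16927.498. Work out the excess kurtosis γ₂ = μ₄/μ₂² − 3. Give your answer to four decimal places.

1.1095

μ₂² = 64.18² = 4119.07240
μ₄/μ₂² = 16927.498 / 4119.07240 = 4.10954
γ₂ = 4.10954 − 3 ≈ 1.1095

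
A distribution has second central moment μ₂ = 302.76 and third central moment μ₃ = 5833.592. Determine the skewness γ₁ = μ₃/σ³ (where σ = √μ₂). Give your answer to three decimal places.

1.107

σ = √μ₂ = √302.76 = 17.40000
σ³ = μ₂^(3/2) = 5268.02400
γ₁ = μ₃/σ³ = 5833.592 / 5268.02400 ≈ 1.107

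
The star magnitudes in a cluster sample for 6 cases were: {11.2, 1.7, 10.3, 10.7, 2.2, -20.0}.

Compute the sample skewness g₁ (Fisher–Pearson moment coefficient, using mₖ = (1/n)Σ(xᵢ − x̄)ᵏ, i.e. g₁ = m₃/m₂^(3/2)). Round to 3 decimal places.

x̄ = (11.2 + 1.7 + 10.3 + 10.7 + 2.2 - 20.0) / 6 = 2.6833
deviations (xᵢ − x̄): 8.5167, -0.9833, 7.6167, 8.0167, -0.4833, -22.6833
Σ(xᵢ − x̄)² = 710.5483 ⇒ m₂ = 710.5483/6 = 118.42472
Σ(xᵢ − x̄)³ = -10097.5796 ⇒ m₃ = -10097.5796/6 = -1682.92993
m₂^(3/2) = 118.42472^(1.5) = 1288.73482
g₁ = m₃ / m₂^(3/2) = -1682.92993 / 1288.73482 ≈ -1.306

-1.306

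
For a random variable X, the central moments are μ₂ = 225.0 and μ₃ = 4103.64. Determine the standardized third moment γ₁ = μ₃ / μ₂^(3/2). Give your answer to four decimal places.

1.2159

σ = √μ₂ = √225.0 = 15.00000
σ³ = μ₂^(3/2) = 3375.00000
γ₁ = μ₃/σ³ = 4103.64 / 3375.00000 ≈ 1.2159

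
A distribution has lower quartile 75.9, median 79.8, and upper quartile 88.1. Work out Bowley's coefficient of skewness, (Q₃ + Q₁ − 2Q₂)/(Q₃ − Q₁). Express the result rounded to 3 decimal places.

numerator: Q₃ + Q₁ − 2Q₂ = 88.1 + 75.9 − 2×79.8 = 4.4000
denominator: Q₃ − Q₁ = 88.1 − 75.9 = 12.2000
Bowley skewness = 4.4000 / 12.2000 ≈ 0.361

0.361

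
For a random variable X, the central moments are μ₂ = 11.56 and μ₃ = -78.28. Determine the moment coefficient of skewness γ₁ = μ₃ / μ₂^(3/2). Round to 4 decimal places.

σ = √μ₂ = √11.56 = 3.40000
σ³ = μ₂^(3/2) = 39.30400
γ₁ = μ₃/σ³ = -78.28 / 39.30400 ≈ -1.9917

-1.9917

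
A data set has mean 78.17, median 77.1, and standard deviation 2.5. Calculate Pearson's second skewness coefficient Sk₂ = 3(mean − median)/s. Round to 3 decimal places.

Sk₂ = 3(78.17 − 77.1) / 2.5 = 3 × 1.0700 / 2.5
    = 3.2100 / 2.5 ≈ 1.284

1.284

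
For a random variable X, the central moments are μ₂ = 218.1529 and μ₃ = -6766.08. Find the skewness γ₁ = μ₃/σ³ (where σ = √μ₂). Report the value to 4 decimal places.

σ = √μ₂ = √218.1529 = 14.77000
σ³ = μ₂^(3/2) = 3222.11833
γ₁ = μ₃/σ³ = -6766.08 / 3222.11833 ≈ -2.0999

-2.0999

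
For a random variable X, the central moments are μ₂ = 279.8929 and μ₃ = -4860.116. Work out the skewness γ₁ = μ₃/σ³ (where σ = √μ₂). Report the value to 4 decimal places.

σ = √μ₂ = √279.8929 = 16.73000
σ³ = μ₂^(3/2) = 4682.60822
γ₁ = μ₃/σ³ = -4860.116 / 4682.60822 ≈ -1.0379

-1.0379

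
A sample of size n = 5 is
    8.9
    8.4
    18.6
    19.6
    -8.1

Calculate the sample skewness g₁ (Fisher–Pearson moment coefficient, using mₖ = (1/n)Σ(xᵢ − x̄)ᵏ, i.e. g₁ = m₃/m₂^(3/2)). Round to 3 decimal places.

-0.736

x̄ = (8.9 + 8.4 + 18.6 + 19.6 - 8.1) / 5 = 9.4800
deviations (xᵢ − x̄): -0.5800, -1.0800, 9.1200, 10.1200, -17.5800
Σ(xᵢ − x̄)² = 496.1480 ⇒ m₂ = 496.1480/5 = 99.22960
Σ(xᵢ − x̄)³ = -3639.6821 ⇒ m₃ = -3639.6821/5 = -727.93642
m₂^(3/2) = 99.22960^(1.5) = 988.46629
g₁ = m₃ / m₂^(3/2) = -727.93642 / 988.46629 ≈ -0.736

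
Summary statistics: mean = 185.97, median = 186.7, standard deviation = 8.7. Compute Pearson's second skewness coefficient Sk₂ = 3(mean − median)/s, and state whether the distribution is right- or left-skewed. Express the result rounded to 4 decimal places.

Sk₂ = 3(185.97 − 186.7) / 8.7 = 3 × -0.7300 / 8.7
    = -2.1900 / 8.7 ≈ -0.2517
Sk₂ < 0 ⇒ mean < median ⇒ left-skewed (negative skew).

-0.2517, left-skewed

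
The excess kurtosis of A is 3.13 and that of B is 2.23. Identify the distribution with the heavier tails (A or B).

A

Higher excess kurtosis ⇒ heavier tails relative to the normal distribution.
3.13 vs 2.23: the larger is 3.13, so A has heavier tails.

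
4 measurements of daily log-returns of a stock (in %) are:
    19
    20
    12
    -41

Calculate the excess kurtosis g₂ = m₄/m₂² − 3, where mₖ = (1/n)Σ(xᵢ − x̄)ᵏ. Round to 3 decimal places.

x̄ = 2.5000
Σ(xᵢ − x̄)² = 2561.0000 ⇒ m₂ = 640.25000
Σ(xᵢ − x̄)⁴ = 3756664.2500 ⇒ m₄ = 939166.06250
m₂² = 409920.06250
g₂ = m₄/m₂² − 3 = 2.29110 − 3 ≈ -0.709

-0.709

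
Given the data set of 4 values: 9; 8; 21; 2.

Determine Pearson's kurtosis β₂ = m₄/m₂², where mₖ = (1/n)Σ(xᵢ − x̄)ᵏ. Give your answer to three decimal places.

x̄ = 10.0000
Σ(xᵢ − x̄)² = 190.0000 ⇒ m₂ = 47.50000
Σ(xᵢ − x̄)⁴ = 18754.0000 ⇒ m₄ = 4688.50000
m₂² = 2256.25000
β₂ = m₄/m₂² = 4688.50000 / 2256.25000 ≈ 2.078

2.078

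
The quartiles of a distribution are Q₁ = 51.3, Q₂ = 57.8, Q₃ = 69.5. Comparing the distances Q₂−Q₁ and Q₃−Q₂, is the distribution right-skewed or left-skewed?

Q₂ − Q₁ = 6.5;  Q₃ − Q₂ = 11.7
Q₃ − Q₂ > Q₂ − Q₁ ⇒ the upper half is more spread out ⇒ right-skewed.

right-skewed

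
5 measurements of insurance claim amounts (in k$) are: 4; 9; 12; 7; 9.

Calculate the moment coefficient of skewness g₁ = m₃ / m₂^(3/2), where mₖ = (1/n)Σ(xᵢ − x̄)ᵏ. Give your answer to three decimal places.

x̄ = (4 + 9 + 12 + 7 + 9) / 5 = 8.2000
deviations (xᵢ − x̄): -4.2000, 0.8000, 3.8000, -1.2000, 0.8000
Σ(xᵢ − x̄)² = 34.8000 ⇒ m₂ = 34.8000/5 = 6.96000
Σ(xᵢ − x̄)³ = -19.9200 ⇒ m₃ = -19.9200/5 = -3.98400
m₂^(3/2) = 6.96000^(1.5) = 18.36174
g₁ = m₃ / m₂^(3/2) = -3.98400 / 18.36174 ≈ -0.217

-0.217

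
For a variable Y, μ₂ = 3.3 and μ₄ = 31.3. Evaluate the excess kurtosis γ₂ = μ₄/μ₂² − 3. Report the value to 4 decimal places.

μ₂² = 3.3² = 10.89000
μ₄/μ₂² = 31.3 / 10.89000 = 2.87420
γ₂ = 2.87420 − 3 ≈ -0.1258

-0.1258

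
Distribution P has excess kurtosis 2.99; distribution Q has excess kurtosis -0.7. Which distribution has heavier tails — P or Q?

P

Higher excess kurtosis ⇒ heavier tails relative to the normal distribution.
2.99 vs -0.7: the larger is 2.99, so P has heavier tails. (P is leptokurtic — heavier-than-normal tails; the other is platykurtic.)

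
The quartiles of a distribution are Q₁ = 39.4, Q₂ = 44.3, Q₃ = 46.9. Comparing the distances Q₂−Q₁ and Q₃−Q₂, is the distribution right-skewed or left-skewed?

left-skewed

Q₂ − Q₁ = 4.9;  Q₃ − Q₂ = 2.6
Q₂ − Q₁ > Q₃ − Q₂ ⇒ the lower half is more spread out ⇒ left-skewed.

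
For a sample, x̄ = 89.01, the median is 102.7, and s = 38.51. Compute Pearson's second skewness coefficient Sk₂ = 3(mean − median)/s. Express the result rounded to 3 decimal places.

-1.066

Sk₂ = 3(89.01 − 102.7) / 38.51 = 3 × -13.6900 / 38.51
    = -41.0700 / 38.51 ≈ -1.066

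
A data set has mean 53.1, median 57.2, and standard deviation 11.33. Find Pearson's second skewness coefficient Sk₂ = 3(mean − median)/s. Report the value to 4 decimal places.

Sk₂ = 3(53.1 − 57.2) / 11.33 = 3 × -4.1000 / 11.33
    = -12.3000 / 11.33 ≈ -1.0856

-1.0856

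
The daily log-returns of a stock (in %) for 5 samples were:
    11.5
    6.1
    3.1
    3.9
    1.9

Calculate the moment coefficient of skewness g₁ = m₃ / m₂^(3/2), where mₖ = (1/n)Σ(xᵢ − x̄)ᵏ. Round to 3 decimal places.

x̄ = (11.5 + 6.1 + 3.1 + 3.9 + 1.9) / 5 = 5.3000
deviations (xᵢ − x̄): 6.2000, 0.8000, -2.2000, -1.4000, -3.4000
Σ(xᵢ − x̄)² = 57.4400 ⇒ m₂ = 57.4400/5 = 11.48800
Σ(xᵢ − x̄)³ = 186.1440 ⇒ m₃ = 186.1440/5 = 37.22880
m₂^(3/2) = 11.48800^(1.5) = 38.93737
g₁ = m₃ / m₂^(3/2) = 37.22880 / 38.93737 ≈ 0.956

0.956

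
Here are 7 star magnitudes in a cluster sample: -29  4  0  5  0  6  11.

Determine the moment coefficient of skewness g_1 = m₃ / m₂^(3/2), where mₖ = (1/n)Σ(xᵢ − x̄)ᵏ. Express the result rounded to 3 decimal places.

-1.687

x̄ = (-29 + 4 + 0 + 5 + 0 + 6 + 11) / 7 = -0.4286
deviations (xᵢ − x̄): -28.5714, 4.4286, 0.4286, 5.4286, 0.4286, 6.4286, 11.4286
Σ(xᵢ − x̄)² = 1037.7143 ⇒ m₂ = 1037.7143/7 = 148.24490
Σ(xᵢ − x̄)³ = -21318.2449 ⇒ m₃ = -21318.2449/7 = -3045.46356
m₂^(3/2) = 148.24490^(1.5) = 1804.96853
g_1 = m₃ / m₂^(3/2) = -3045.46356 / 1804.96853 ≈ -1.687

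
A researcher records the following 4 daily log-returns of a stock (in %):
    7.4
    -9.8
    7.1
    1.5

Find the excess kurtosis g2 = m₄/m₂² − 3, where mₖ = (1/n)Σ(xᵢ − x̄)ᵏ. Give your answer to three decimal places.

x̄ = 1.5500
Σ(xᵢ − x̄)² = 193.8500 ⇒ m₂ = 48.46250
Σ(xᵢ − x̄)⁴ = 18715.2100 ⇒ m₄ = 4678.80251
m₂² = 2348.61391
g2 = m₄/m₂² − 3 = 1.99215 − 3 ≈ -1.008

-1.008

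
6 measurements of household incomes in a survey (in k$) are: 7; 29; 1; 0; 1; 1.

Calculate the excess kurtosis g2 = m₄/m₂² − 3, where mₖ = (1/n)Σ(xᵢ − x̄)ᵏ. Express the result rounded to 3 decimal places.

0.827

x̄ = 6.5000
Σ(xᵢ − x̄)² = 639.5000 ⇒ m₂ = 106.58333
Σ(xᵢ − x̄)⁴ = 260819.3750 ⇒ m₄ = 43469.89583
m₂² = 11360.00694
g2 = m₄/m₂² − 3 = 3.82657 − 3 ≈ 0.827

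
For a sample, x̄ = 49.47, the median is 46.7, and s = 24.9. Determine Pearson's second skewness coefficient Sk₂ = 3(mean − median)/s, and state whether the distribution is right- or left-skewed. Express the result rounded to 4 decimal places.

Sk₂ = 3(49.47 − 46.7) / 24.9 = 3 × 2.7700 / 24.9
    = 8.3100 / 24.9 ≈ 0.3337
Sk₂ > 0 ⇒ mean > median ⇒ right-skewed (positive skew).

0.3337, right-skewed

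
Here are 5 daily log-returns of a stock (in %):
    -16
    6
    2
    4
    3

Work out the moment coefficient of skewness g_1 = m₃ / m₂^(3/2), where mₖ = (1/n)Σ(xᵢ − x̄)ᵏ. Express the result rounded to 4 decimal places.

x̄ = (-16 + 6 + 2 + 4 + 3) / 5 = -0.2000
deviations (xᵢ − x̄): -15.8000, 6.2000, 2.2000, 4.2000, 3.2000
Σ(xᵢ − x̄)² = 320.8000 ⇒ m₂ = 320.8000/5 = 64.16000
Σ(xᵢ − x̄)³ = -3588.4800 ⇒ m₃ = -3588.4800/5 = -717.69600
m₂^(3/2) = 64.16000^(1.5) = 513.92120
g_1 = m₃ / m₂^(3/2) = -717.69600 / 513.92120 ≈ -1.3965

-1.3965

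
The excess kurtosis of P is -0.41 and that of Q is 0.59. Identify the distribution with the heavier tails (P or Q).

Higher excess kurtosis ⇒ heavier tails relative to the normal distribution.
-0.41 vs 0.59: the larger is 0.59, so Q has heavier tails. (Q is leptokurtic — heavier-than-normal tails; the other is platykurtic.)

Q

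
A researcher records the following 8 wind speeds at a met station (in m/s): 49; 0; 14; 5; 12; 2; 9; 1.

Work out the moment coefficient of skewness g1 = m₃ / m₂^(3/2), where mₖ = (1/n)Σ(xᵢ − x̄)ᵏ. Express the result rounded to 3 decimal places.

x̄ = (49 + 0 + 14 + 5 + 12 + 2 + 9 + 1) / 8 = 11.5000
deviations (xᵢ − x̄): 37.5000, -11.5000, 2.5000, -6.5000, 0.5000, -9.5000, -2.5000, -10.5000
Σ(xᵢ − x̄)² = 1794.0000 ⇒ m₂ = 1794.0000/8 = 224.25000
Σ(xᵢ − x̄)³ = 48924.0000 ⇒ m₃ = 48924.0000/8 = 6115.50000
m₂^(3/2) = 224.25000^(1.5) = 3358.13907
g1 = m₃ / m₂^(3/2) = 6115.50000 / 3358.13907 ≈ 1.821

1.821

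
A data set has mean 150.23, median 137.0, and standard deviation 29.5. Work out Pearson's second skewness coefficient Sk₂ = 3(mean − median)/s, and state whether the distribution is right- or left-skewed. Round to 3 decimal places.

1.345, right-skewed

Sk₂ = 3(150.23 − 137.0) / 29.5 = 3 × 13.2300 / 29.5
    = 39.6900 / 29.5 ≈ 1.345
Sk₂ > 0 ⇒ mean > median ⇒ right-skewed (positive skew).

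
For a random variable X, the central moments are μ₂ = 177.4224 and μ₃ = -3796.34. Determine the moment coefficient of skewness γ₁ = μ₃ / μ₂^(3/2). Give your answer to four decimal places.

σ = √μ₂ = √177.4224 = 13.32000
σ³ = μ₂^(3/2) = 2363.26637
γ₁ = μ₃/σ³ = -3796.34 / 2363.26637 ≈ -1.6064

-1.6064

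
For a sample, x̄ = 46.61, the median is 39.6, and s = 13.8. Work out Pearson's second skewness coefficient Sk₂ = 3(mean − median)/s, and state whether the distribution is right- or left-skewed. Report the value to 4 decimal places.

1.5239, right-skewed

Sk₂ = 3(46.61 − 39.6) / 13.8 = 3 × 7.0100 / 13.8
    = 21.0300 / 13.8 ≈ 1.5239
Sk₂ > 0 ⇒ mean > median ⇒ right-skewed (positive skew).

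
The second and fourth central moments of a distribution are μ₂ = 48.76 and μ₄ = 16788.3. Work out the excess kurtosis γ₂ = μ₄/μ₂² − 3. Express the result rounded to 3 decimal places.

4.061

μ₂² = 48.76² = 2377.53760
μ₄/μ₂² = 16788.3 / 2377.53760 = 7.06121
γ₂ = 7.06121 − 3 ≈ 4.061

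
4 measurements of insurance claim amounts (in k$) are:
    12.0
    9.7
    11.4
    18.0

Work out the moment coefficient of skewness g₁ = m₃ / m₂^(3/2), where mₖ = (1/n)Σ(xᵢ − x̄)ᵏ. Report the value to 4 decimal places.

x̄ = (12.0 + 9.7 + 11.4 + 18.0) / 4 = 12.7750
deviations (xᵢ − x̄): -0.7750, -3.0750, -1.3750, 5.2250
Σ(xᵢ − x̄)² = 39.2475 ⇒ m₂ = 39.2475/4 = 9.81188
Σ(xᵢ − x̄)³ = 110.5046 ⇒ m₃ = 110.5046/4 = 27.62616
m₂^(3/2) = 9.81188^(1.5) = 30.73463
g₁ = m₃ / m₂^(3/2) = 27.62616 / 30.73463 ≈ 0.8989

0.8989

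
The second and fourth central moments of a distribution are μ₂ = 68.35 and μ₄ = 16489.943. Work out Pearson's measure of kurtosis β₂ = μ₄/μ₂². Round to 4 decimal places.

3.5297

μ₂² = 68.35² = 4671.72250
μ₄/μ₂² = 16489.943 / 4671.72250 = 3.52974
β₂ ≈ 3.5297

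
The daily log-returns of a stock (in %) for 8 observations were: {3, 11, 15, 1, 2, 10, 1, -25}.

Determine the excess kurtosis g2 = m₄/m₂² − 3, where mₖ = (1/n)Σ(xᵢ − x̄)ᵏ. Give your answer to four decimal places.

1.2984

x̄ = 2.2500
Σ(xᵢ − x̄)² = 1045.5000 ⇒ m₂ = 130.68750
Σ(xᵢ − x̄)⁴ = 587300.1563 ⇒ m₄ = 73412.51953
m₂² = 17079.22266
g2 = m₄/m₂² − 3 = 4.29835 − 3 ≈ 1.2984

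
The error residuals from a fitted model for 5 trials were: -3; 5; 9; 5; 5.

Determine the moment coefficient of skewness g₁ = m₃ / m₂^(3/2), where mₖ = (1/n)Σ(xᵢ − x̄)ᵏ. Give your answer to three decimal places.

x̄ = (-3 + 5 + 9 + 5 + 5) / 5 = 4.2000
deviations (xᵢ − x̄): -7.2000, 0.8000, 4.8000, 0.8000, 0.8000
Σ(xᵢ − x̄)² = 76.8000 ⇒ m₂ = 76.8000/5 = 15.36000
Σ(xᵢ − x̄)³ = -261.1200 ⇒ m₃ = -261.1200/5 = -52.22400
m₂^(3/2) = 15.36000^(1.5) = 60.19866
g₁ = m₃ / m₂^(3/2) = -52.22400 / 60.19866 ≈ -0.868

-0.868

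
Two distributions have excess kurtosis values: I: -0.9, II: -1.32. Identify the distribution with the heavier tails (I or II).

I

Higher excess kurtosis ⇒ heavier tails relative to the normal distribution.
-0.9 vs -1.32: the larger is -0.9, so I has heavier tails.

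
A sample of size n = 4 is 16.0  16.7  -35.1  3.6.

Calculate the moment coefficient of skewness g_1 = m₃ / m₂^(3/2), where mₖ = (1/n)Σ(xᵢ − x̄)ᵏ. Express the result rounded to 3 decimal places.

-0.960

x̄ = (16.0 + 16.7 - 35.1 + 3.6) / 4 = 0.3000
deviations (xᵢ − x̄): 15.7000, 16.4000, -35.4000, 3.3000
Σ(xᵢ − x̄)² = 1779.5000 ⇒ m₂ = 1779.5000/4 = 444.87500
Σ(xᵢ − x̄)³ = -36045.0900 ⇒ m₃ = -36045.0900/4 = -9011.27250
m₂^(3/2) = 444.87500^(1.5) = 9383.33024
g_1 = m₃ / m₂^(3/2) = -9011.27250 / 9383.33024 ≈ -0.960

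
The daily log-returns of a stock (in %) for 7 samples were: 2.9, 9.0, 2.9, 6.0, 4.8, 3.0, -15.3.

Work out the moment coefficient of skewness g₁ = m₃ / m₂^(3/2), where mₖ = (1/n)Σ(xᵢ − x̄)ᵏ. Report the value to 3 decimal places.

x̄ = (2.9 + 9.0 + 2.9 + 6.0 + 4.8 + 3.0 - 15.3) / 7 = 1.9000
deviations (xᵢ − x̄): 1.0000, 7.1000, 1.0000, 4.1000, 2.9000, 1.1000, -17.2000
Σ(xᵢ − x̄)² = 374.6800 ⇒ m₂ = 374.6800/7 = 53.52571
Σ(xᵢ − x̄)³ = -4633.8960 ⇒ m₃ = -4633.8960/7 = -661.98514
m₂^(3/2) = 53.52571^(1.5) = 391.60092
g₁ = m₃ / m₂^(3/2) = -661.98514 / 391.60092 ≈ -1.690

-1.690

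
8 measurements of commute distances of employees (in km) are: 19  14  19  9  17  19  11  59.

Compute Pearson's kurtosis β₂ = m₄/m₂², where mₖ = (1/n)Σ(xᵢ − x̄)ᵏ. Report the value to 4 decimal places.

x̄ = 20.8750
Σ(xᵢ − x̄)² = 1764.8750 ⇒ m₂ = 220.60938
Σ(xᵢ − x̄)⁴ = 2144598.9629 ⇒ m₄ = 268074.87036
m₂² = 48668.49634
β₂ = m₄/m₂² = 268074.87036 / 48668.49634 ≈ 5.5082

5.5082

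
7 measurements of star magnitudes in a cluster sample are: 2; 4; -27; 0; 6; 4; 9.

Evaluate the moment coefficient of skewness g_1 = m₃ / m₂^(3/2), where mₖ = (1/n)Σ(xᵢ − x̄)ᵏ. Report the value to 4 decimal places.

-1.8043

x̄ = (2 + 4 - 27 + 0 + 6 + 4 + 9) / 7 = -0.2857
deviations (xᵢ − x̄): 2.2857, 4.2857, -26.7143, 0.2857, 6.2857, 4.2857, 9.2857
Σ(xᵢ − x̄)² = 881.4286 ⇒ m₂ = 881.4286/7 = 125.91837
Σ(xᵢ − x̄)³ = -17846.3265 ⇒ m₃ = -17846.3265/7 = -2549.47522
m₂^(3/2) = 125.91837^(1.5) = 1412.97223
g_1 = m₃ / m₂^(3/2) = -2549.47522 / 1412.97223 ≈ -1.8043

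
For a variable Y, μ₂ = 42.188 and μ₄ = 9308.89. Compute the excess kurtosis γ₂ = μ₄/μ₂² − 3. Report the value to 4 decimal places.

2.2302

μ₂² = 42.188² = 1779.82734
μ₄/μ₂² = 9308.89 / 1779.82734 = 5.23022
γ₂ = 5.23022 − 3 ≈ 2.2302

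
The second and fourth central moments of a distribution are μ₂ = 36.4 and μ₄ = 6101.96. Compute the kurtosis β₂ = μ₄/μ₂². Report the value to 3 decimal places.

4.605

μ₂² = 36.4² = 1324.96000
μ₄/μ₂² = 6101.96 / 1324.96000 = 4.60539
β₂ ≈ 4.605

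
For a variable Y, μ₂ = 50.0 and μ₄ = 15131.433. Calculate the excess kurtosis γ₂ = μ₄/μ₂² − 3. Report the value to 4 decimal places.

3.0526

μ₂² = 50.0² = 2500.00000
μ₄/μ₂² = 15131.433 / 2500.00000 = 6.05257
γ₂ = 6.05257 − 3 ≈ 3.0526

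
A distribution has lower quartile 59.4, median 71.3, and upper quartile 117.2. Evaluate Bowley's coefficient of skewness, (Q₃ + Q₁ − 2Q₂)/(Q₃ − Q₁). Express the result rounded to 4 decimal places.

numerator: Q₃ + Q₁ − 2Q₂ = 117.2 + 59.4 − 2×71.3 = 34.0000
denominator: Q₃ − Q₁ = 117.2 − 59.4 = 57.8000
Bowley skewness = 34.0000 / 57.8000 ≈ 0.5882

0.5882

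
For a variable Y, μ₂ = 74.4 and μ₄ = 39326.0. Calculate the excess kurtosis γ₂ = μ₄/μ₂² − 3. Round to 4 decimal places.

4.1045

μ₂² = 74.4² = 5535.36000
μ₄/μ₂² = 39326.0 / 5535.36000 = 7.10451
γ₂ = 7.10451 − 3 ≈ 4.1045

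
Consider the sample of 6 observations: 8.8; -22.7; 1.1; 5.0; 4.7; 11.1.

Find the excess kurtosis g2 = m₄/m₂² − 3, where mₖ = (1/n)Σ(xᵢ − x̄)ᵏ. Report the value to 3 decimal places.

0.657

x̄ = 1.3333
Σ(xᵢ − x̄)² = 753.5733 ⇒ m₂ = 125.59556
Σ(xᵢ − x̄)⁴ = 346139.2838 ⇒ m₄ = 57689.88063
m₂² = 15774.24358
g2 = m₄/m₂² − 3 = 3.65722 − 3 ≈ 0.657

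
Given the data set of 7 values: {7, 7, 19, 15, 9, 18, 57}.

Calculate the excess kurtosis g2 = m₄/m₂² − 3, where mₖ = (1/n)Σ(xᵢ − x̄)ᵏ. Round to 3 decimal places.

1.435

x̄ = 18.8571
Σ(xᵢ − x̄)² = 1848.8571 ⇒ m₂ = 264.12245
Σ(xᵢ − x̄)⁴ = 2165863.3994 ⇒ m₄ = 309409.05706
m₂² = 69760.66805
g2 = m₄/m₂² − 3 = 4.43529 − 3 ≈ 1.435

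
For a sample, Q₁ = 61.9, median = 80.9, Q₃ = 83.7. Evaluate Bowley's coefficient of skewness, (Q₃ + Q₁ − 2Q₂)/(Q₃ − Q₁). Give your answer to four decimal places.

numerator: Q₃ + Q₁ − 2Q₂ = 83.7 + 61.9 − 2×80.9 = -16.2000
denominator: Q₃ − Q₁ = 83.7 − 61.9 = 21.8000
Bowley skewness = -16.2000 / 21.8000 ≈ -0.7431

-0.7431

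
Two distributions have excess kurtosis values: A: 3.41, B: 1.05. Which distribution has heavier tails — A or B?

Higher excess kurtosis ⇒ heavier tails relative to the normal distribution.
3.41 vs 1.05: the larger is 3.41, so A has heavier tails.

A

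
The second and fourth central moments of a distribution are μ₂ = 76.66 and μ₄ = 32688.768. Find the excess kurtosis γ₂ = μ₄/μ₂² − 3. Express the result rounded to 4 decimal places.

μ₂² = 76.66² = 5876.75560
μ₄/μ₂² = 32688.768 / 5876.75560 = 5.56238
γ₂ = 5.56238 − 3 ≈ 2.5624

2.5624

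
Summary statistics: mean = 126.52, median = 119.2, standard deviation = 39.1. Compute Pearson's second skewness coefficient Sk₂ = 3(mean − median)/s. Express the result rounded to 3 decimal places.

0.562

Sk₂ = 3(126.52 − 119.2) / 39.1 = 3 × 7.3200 / 39.1
    = 21.9600 / 39.1 ≈ 0.562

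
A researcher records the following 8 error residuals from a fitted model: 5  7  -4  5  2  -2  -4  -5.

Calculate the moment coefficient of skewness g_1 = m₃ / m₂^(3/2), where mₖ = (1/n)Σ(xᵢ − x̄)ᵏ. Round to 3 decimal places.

0.132

x̄ = (5 + 7 - 4 + 5 + 2 - 2 - 4 - 5) / 8 = 0.5000
deviations (xᵢ − x̄): 4.5000, 6.5000, -4.5000, 4.5000, 1.5000, -2.5000, -4.5000, -5.5000
Σ(xᵢ − x̄)² = 162.0000 ⇒ m₂ = 162.0000/8 = 20.25000
Σ(xᵢ − x̄)³ = 96.0000 ⇒ m₃ = 96.0000/8 = 12.00000
m₂^(3/2) = 20.25000^(1.5) = 91.12500
g_1 = m₃ / m₂^(3/2) = 12.00000 / 91.12500 ≈ 0.132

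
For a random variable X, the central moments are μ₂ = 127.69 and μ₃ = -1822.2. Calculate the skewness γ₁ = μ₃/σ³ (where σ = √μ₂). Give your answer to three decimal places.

σ = √μ₂ = √127.69 = 11.30000
σ³ = μ₂^(3/2) = 1442.89700
γ₁ = μ₃/σ³ = -1822.2 / 1442.89700 ≈ -1.263

-1.263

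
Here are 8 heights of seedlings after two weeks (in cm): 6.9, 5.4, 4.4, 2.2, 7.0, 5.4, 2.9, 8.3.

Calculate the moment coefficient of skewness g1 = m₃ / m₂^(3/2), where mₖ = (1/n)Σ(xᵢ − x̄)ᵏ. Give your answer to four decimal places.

x̄ = (6.9 + 5.4 + 4.4 + 2.2 + 7.0 + 5.4 + 2.9 + 8.3) / 8 = 5.3125
deviations (xᵢ − x̄): 1.5875, 0.0875, -0.9125, -3.1125, 1.6875, 0.0875, -2.4125, 2.9875
Σ(xᵢ − x̄)² = 30.6488 ⇒ m₂ = 30.6488/8 = 3.83109
Σ(xᵢ − x̄)³ = -9.4823 ⇒ m₃ = -9.4823/8 = -1.18529
m₂^(3/2) = 3.83109^(1.5) = 7.49867
g1 = m₃ / m₂^(3/2) = -1.18529 / 7.49867 ≈ -0.1581

-0.1581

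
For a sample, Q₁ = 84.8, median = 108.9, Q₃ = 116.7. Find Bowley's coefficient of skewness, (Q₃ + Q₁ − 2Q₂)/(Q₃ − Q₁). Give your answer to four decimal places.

-0.5110

numerator: Q₃ + Q₁ − 2Q₂ = 116.7 + 84.8 − 2×108.9 = -16.3000
denominator: Q₃ − Q₁ = 116.7 − 84.8 = 31.9000
Bowley skewness = -16.3000 / 31.9000 ≈ -0.5110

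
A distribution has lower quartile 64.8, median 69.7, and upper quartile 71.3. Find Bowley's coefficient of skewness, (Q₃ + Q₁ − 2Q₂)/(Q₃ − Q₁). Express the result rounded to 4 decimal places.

numerator: Q₃ + Q₁ − 2Q₂ = 71.3 + 64.8 − 2×69.7 = -3.3000
denominator: Q₃ − Q₁ = 71.3 − 64.8 = 6.5000
Bowley skewness = -3.3000 / 6.5000 ≈ -0.5077

-0.5077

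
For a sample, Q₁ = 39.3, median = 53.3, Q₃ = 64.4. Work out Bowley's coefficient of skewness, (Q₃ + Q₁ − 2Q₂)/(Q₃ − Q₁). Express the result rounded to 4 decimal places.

numerator: Q₃ + Q₁ − 2Q₂ = 64.4 + 39.3 − 2×53.3 = -2.9000
denominator: Q₃ − Q₁ = 64.4 − 39.3 = 25.1000
Bowley skewness = -2.9000 / 25.1000 ≈ -0.1155

-0.1155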